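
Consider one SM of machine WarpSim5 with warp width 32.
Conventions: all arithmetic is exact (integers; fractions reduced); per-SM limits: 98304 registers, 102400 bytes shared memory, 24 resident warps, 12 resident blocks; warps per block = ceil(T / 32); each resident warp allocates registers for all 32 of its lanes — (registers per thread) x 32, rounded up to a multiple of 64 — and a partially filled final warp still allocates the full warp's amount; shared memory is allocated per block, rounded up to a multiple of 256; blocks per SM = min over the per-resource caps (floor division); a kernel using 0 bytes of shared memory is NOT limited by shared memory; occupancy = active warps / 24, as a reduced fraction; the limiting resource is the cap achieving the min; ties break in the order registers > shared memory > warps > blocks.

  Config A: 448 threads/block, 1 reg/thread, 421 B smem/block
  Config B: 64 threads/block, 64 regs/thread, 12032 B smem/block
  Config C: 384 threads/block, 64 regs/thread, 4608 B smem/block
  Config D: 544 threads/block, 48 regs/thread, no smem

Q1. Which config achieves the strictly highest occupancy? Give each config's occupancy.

occupancies: A 7/12, B 2/3, C 1, D 17/24

Answer: C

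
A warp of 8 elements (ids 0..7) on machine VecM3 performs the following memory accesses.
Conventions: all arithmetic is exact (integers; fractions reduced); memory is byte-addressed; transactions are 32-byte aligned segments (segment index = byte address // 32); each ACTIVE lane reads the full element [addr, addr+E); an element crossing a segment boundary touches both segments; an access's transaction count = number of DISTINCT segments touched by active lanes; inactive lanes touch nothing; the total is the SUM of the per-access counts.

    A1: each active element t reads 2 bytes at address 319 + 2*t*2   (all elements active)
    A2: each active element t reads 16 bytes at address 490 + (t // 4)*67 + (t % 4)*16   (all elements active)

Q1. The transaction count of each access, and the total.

A1: 2 transactions
A2: 5 transactions

Answer: 2,5; total 7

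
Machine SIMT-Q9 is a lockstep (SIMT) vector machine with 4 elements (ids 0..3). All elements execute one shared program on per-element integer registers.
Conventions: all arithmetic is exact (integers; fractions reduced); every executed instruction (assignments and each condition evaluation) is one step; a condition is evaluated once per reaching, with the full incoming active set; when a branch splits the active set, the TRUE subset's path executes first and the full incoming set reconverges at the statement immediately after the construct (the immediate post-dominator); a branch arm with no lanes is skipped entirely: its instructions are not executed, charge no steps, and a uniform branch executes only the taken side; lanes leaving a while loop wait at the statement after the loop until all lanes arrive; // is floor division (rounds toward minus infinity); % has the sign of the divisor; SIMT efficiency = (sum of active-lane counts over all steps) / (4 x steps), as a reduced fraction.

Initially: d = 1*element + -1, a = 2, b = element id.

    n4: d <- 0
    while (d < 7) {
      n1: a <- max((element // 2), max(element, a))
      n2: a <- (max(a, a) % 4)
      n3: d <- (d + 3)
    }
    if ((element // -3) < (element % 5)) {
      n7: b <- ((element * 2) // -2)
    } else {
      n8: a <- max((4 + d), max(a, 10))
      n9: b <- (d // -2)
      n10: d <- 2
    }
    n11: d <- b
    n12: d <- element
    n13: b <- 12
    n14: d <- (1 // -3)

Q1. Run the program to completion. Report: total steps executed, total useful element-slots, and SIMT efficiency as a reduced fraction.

Answer: 23 steps, 82 useful, 41/46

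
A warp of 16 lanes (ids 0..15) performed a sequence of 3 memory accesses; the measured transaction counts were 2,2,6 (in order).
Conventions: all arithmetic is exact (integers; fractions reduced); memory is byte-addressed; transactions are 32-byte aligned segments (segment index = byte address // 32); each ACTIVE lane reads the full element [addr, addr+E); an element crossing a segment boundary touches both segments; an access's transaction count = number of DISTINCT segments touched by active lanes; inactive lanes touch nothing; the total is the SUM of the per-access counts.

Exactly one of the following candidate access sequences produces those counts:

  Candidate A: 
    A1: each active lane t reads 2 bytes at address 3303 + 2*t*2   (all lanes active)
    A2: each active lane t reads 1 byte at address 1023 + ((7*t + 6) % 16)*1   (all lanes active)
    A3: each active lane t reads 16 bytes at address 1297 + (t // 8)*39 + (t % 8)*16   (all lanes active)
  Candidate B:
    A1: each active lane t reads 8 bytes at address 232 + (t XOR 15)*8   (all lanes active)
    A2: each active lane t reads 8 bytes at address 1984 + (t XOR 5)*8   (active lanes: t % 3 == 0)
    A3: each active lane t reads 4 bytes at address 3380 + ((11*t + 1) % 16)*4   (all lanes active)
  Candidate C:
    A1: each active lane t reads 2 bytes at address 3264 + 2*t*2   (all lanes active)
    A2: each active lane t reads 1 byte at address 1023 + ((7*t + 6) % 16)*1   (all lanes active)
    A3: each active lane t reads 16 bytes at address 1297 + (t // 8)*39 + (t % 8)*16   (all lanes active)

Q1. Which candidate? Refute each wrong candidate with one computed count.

A: A1 gives 3 transactions, not 2
B: A1 gives 5 transactions, not 2
C: all counts match (2,2,6)

Answer: C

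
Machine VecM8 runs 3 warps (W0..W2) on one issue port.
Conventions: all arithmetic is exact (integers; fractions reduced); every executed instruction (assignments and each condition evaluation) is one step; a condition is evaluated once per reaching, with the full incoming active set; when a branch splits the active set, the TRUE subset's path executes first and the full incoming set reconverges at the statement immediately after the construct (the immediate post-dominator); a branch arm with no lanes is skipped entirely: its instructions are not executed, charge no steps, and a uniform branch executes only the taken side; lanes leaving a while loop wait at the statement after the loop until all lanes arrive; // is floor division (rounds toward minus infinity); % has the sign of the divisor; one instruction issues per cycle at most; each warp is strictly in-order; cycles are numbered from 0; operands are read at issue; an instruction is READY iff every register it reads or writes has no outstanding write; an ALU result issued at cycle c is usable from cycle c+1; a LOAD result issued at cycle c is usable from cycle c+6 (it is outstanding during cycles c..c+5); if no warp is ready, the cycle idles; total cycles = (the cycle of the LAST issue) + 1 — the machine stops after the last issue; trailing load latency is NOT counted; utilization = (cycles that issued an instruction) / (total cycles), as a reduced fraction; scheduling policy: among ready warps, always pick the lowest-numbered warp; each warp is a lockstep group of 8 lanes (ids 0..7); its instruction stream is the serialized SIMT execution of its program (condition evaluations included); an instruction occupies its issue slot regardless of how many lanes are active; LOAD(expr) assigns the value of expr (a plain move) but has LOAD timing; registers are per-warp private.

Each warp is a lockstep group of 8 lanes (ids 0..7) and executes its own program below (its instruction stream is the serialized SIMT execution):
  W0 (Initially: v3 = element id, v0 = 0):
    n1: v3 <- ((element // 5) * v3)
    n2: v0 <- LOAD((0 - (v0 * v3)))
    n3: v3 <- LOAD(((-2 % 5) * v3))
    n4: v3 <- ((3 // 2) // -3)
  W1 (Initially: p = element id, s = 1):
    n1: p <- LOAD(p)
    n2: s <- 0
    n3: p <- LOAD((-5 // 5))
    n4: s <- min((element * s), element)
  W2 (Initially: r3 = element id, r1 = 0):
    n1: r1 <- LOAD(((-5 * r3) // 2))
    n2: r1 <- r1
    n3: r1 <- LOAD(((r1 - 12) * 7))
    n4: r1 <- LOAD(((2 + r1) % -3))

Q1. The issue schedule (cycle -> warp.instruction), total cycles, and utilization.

cycle 0: W0.I0
cycle 1: W0.I1
cycle 2: W0.I2
cycle 3: W1.I0
cycle 4: W1.I1
cycle 5: W2.I0
cycle 6: idle
cycle 7: idle
cycle 8: W0.I3
cycle 9: W1.I2
cycle 10: W1.I3
cycle 11: W2.I1
cycle 12: W2.I2
cycle 13: idle
cycle 14: idle
cycle 15: idle
cycle 16: idle
cycle 17: idle
cycle 18: W2.I3

Answer: 19 cycles, utilization 12/19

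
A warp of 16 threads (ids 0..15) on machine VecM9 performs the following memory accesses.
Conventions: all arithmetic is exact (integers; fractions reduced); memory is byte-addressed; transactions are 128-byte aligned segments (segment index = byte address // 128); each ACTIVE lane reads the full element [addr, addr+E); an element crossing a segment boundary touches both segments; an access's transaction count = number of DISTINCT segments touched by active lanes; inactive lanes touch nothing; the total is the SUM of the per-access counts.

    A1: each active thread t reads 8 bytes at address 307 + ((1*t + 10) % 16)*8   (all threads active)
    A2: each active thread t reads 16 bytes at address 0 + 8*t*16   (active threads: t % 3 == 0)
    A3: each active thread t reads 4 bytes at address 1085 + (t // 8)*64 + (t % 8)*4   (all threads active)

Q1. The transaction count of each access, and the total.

A1: 2 transactions
A2: 6 transactions
A3: 2 transactions

Answer: 2,6,2; total 10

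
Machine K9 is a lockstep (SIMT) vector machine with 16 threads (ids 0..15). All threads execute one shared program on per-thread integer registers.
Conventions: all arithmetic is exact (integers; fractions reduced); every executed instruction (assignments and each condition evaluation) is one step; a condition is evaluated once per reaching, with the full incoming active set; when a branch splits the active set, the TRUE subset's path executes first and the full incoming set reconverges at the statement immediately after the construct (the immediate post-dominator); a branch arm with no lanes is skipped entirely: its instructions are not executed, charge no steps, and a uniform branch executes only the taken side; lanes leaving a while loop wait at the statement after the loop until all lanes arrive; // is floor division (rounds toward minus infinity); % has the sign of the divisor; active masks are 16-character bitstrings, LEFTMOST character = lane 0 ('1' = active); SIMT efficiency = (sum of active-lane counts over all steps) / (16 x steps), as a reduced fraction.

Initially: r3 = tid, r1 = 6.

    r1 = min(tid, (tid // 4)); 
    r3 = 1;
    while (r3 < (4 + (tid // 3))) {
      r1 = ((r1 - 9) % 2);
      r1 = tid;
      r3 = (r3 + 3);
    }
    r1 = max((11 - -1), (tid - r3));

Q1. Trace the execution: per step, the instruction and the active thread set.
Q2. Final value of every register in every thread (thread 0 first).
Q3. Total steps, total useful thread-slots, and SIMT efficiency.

step 0: r1 <- min(tid, (tid // 4))   1111111111111111
step 1: r3 <- 1                      1111111111111111
step 2: eval (r3 < (4 + (tid // 3))) 1111111111111111
step 3: r1 <- ((r1 - 9) % 2)         1111111111111111
step 4: r1 <- tid                    1111111111111111
step 5: r3 <- (r3 + 3)               1111111111111111
step 6: eval (r3 < (4 + (tid // 3))) 1111111111111111
step 7: r1 <- ((r1 - 9) % 2)         0001111111111111
step 8: r1 <- tid                    0001111111111111
step 9: r3 <- (r3 + 3)               0001111111111111
step 10: eval (r3 < (4 + (tid // 3))) 0001111111111111
step 11: r1 <- ((r1 - 9) % 2)         0000000000001111
step 12: r1 <- tid                    0000000000001111
step 13: r3 <- (r3 + 3)               0000000000001111
step 14: eval (r3 < (4 + (tid // 3))) 0000000000001111
step 15: r1 <- max((11 - -1), (tid - r3)) 1111111111111111

Answer: 16 steps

r3: 4,4,4,7,7,7,7,7,7,7,7,7,10,10,10,10
r1: 12,12,12,12,12,12,12,12,12,12,12,12,12,12,12,12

steps = 16; useful = 196; efficiency = 196/256 = 49/64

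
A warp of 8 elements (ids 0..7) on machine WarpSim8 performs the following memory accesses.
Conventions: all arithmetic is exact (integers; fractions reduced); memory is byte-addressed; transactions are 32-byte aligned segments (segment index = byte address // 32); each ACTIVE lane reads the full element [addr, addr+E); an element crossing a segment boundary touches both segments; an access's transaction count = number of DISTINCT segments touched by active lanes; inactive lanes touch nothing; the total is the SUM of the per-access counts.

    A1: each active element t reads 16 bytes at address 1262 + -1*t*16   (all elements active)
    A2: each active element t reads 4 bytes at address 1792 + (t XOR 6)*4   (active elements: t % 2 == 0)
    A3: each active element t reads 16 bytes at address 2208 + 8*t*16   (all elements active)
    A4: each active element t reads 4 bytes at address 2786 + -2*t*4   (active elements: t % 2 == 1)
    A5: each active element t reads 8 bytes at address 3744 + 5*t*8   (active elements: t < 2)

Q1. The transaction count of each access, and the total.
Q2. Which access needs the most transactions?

A1: 5 transactions
A2: 1 transaction
A3: 8 transactions
A4: 2 transactions
A5: 2 transactions

Answer: 5,1,8,2,2; total 18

Answer: A3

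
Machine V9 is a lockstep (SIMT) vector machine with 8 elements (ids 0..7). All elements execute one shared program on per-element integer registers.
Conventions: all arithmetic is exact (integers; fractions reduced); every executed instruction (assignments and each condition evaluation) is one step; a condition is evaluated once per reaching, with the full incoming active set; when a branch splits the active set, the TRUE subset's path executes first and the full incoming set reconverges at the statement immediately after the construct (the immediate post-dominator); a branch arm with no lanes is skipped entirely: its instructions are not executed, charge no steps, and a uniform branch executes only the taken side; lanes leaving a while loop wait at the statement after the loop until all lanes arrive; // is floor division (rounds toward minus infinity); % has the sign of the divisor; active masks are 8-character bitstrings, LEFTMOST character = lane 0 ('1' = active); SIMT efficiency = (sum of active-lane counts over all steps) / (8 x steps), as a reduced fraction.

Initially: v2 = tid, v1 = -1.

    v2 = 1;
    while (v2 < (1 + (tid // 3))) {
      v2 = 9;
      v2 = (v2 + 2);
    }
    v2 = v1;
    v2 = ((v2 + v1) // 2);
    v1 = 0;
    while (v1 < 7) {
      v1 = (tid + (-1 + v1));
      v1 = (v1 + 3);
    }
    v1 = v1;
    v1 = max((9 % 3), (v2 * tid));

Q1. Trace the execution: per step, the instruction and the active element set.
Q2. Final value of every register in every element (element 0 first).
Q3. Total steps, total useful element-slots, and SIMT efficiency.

step 0: v2 <- 1                      11111111
step 1: eval (v2 < (1 + (tid // 3))) 11111111
step 2: v2 <- 9                      00011111
step 3: v2 <- (v2 + 2)               00011111
step 4: eval (v2 < (1 + (tid // 3))) 00011111
step 5: v2 <- v1                     11111111
step 6: v2 <- ((v2 + v1) // 2)       11111111
step 7: v1 <- 0                      11111111
step 8: eval (v1 < 7)                11111111
step 9: v1 <- (tid + (-1 + v1))      11111111
step 10: v1 <- (v1 + 3)               11111111
step 11: eval (v1 < 7)                11111111
step 12: v1 <- (tid + (-1 + v1))      11111000
step 13: v1 <- (v1 + 3)               11111000
step 14: eval (v1 < 7)                11111000
step 15: v1 <- (tid + (-1 + v1))      11000000
step 16: v1 <- (v1 + 3)               11000000
step 17: eval (v1 < 7)                11000000
step 18: v1 <- (tid + (-1 + v1))      10000000
step 19: v1 <- (v1 + 3)               10000000
step 20: eval (v1 < 7)                10000000
step 21: v1 <- v1                     11111111
step 22: v1 <- max((9 % 3), (v2 * tid)) 11111111

Answer: 23 steps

v2: -1,-1,-1,-1,-1,-1,-1,-1
v1: 0,0,0,0,0,0,0,0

steps = 23; useful = 127; efficiency = 127/184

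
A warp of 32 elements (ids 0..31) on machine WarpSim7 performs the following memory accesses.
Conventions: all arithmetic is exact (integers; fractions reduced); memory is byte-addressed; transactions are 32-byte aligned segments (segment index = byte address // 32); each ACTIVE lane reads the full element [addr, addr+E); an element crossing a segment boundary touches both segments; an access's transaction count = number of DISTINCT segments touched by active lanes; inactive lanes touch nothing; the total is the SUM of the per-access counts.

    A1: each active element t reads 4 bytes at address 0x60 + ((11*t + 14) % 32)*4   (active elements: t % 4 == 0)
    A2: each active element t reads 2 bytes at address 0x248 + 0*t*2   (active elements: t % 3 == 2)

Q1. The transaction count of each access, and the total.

A1: 4 transactions
A2: 1 transaction

Answer: 4,1; total 5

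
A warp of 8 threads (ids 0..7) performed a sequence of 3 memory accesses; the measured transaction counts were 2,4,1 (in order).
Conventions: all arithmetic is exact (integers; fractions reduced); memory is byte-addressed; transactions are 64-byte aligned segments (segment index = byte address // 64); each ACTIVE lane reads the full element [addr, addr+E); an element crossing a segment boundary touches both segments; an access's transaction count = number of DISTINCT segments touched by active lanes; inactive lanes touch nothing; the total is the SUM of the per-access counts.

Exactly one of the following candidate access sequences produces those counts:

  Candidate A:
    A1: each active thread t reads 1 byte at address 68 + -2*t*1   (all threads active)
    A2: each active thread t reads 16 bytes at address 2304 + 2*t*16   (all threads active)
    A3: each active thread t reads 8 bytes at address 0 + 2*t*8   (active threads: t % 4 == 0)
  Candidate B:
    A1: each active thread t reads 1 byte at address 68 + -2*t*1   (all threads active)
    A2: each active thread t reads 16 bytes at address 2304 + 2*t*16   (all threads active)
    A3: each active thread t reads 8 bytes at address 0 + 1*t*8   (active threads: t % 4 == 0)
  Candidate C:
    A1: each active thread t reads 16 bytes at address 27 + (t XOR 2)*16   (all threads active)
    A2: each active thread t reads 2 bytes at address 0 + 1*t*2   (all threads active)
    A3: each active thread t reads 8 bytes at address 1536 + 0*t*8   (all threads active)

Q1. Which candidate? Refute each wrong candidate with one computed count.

A: A3 gives 2 transactions, not 1
C: A1 gives 3 transactions, not 2
B: all counts match (2,4,1)

Answer: B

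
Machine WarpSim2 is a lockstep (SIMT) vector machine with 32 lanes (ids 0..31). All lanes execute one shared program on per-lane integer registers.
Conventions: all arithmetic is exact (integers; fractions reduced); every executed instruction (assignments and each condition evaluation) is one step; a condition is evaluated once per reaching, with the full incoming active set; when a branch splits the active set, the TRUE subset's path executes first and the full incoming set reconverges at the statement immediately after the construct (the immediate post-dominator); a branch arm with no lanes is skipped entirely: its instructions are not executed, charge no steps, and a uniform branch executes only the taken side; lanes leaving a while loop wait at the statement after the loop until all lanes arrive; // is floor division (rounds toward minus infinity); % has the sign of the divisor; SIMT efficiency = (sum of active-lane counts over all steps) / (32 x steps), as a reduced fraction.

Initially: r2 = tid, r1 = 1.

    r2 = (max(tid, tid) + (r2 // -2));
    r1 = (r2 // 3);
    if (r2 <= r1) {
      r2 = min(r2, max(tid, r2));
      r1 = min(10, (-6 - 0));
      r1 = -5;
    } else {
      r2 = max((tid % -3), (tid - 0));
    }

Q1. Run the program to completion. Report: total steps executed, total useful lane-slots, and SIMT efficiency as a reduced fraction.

Answer: 7 steps, 132 useful, 33/56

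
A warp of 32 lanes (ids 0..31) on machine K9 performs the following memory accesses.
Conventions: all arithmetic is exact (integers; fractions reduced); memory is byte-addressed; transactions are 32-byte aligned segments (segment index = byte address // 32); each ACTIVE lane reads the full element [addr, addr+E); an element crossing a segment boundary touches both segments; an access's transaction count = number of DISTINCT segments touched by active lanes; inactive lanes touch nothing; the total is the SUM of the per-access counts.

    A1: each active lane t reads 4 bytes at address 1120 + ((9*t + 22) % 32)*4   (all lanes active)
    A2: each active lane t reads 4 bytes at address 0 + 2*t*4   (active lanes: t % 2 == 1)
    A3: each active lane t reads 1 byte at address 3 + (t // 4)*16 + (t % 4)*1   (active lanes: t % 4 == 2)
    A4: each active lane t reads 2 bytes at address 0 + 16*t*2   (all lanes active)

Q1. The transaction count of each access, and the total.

A1: 4 transactions
A2: 8 transactions
A3: 4 transactions
A4: 32 transactions

Answer: 4,8,4,32; total 48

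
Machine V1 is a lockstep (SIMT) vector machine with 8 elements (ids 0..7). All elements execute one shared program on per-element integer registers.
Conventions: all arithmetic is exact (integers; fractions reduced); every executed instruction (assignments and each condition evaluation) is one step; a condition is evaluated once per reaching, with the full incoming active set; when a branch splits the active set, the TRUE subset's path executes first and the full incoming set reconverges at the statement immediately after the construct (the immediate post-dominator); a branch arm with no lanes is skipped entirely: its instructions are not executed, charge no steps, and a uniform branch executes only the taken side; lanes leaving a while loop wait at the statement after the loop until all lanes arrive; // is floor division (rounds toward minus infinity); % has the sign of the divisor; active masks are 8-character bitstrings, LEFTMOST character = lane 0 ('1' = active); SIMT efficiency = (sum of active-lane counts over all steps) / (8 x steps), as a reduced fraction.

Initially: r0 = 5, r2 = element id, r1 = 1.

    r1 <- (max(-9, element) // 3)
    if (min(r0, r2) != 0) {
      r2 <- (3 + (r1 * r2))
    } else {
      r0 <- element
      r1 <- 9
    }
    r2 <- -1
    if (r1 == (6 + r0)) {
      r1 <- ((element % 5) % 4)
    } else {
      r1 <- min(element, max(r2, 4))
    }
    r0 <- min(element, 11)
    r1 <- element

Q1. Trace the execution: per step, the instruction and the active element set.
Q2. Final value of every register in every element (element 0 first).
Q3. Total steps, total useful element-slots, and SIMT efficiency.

step 0: r1 <- (max(-9, element) // 3) 11111111
step 1: eval (min(r0, r2) != 0)      11111111
step 2: r2 <- (3 + (r1 * r2))        01111111
step 3: r0 <- element                10000000
step 4: r1 <- 9                      10000000
step 5: r2 <- -1                     11111111
step 6: eval (r1 == (6 + r0))        11111111
step 7: r1 <- min(element, max(r2, 4)) 11111111
step 8: r0 <- min(element, 11)       11111111
step 9: r1 <- element                11111111

Answer: 10 steps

r0: 0,1,2,3,4,5,6,7
r2: -1,-1,-1,-1,-1,-1,-1,-1
r1: 0,1,2,3,4,5,6,7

steps = 10; useful = 65; efficiency = 65/80 = 13/16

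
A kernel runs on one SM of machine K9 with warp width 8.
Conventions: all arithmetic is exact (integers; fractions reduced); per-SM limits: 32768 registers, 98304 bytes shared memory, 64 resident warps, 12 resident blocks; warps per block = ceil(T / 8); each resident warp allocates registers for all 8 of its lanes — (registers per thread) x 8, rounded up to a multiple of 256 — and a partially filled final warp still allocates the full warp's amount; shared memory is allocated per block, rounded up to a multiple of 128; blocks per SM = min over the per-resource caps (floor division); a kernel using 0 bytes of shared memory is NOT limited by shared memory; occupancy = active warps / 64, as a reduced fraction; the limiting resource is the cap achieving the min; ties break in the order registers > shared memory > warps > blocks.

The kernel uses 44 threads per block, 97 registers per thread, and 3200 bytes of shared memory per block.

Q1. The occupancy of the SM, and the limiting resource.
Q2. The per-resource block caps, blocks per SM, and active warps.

Answer: occupancy 15/32, limited by registers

registers: 5 blocks
shared memory: 30 blocks
warps: 10 blocks
blocks: 12 blocks

Answer: 5 blocks, 30 active warps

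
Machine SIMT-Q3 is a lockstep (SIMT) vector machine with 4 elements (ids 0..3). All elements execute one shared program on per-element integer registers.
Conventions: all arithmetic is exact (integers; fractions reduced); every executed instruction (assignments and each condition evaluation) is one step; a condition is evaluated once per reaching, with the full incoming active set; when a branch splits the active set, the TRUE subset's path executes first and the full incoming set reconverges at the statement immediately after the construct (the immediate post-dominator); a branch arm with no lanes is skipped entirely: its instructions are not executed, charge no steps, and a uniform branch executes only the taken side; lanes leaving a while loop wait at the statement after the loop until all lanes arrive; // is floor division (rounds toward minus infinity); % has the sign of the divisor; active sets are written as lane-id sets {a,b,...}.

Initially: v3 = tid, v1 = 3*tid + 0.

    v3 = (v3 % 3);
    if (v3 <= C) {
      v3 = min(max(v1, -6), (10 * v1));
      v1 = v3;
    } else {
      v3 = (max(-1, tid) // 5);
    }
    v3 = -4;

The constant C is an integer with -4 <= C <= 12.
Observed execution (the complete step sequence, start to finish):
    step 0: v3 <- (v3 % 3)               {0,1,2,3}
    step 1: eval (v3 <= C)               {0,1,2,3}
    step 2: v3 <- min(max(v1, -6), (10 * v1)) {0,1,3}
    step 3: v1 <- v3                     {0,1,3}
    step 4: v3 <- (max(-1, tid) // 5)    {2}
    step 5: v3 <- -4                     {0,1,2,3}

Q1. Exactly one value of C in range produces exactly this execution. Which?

Answer: C = 1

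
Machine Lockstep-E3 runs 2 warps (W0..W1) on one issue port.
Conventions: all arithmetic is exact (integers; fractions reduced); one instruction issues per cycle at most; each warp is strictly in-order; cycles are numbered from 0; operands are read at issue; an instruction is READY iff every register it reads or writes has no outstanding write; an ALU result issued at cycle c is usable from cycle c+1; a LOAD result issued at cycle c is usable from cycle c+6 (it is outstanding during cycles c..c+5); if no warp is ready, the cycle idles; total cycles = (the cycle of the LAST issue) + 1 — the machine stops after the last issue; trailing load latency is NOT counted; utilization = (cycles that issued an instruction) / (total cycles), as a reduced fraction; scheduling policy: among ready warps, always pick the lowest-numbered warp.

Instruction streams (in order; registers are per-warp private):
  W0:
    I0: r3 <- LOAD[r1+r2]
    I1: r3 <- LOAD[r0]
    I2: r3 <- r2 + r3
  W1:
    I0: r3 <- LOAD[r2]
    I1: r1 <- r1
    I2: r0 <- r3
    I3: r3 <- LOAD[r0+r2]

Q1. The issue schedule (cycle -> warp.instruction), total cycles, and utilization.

cycle 0: W0.I0
cycle 1: W1.I0
cycle 2: W1.I1
cycle 3: idle
cycle 4: idle
cycle 5: idle
cycle 6: W0.I1
cycle 7: W1.I2
cycle 8: W1.I3
cycle 9: idle
cycle 10: idle
cycle 11: idle
cycle 12: W0.I2

Answer: 13 cycles, utilization 7/13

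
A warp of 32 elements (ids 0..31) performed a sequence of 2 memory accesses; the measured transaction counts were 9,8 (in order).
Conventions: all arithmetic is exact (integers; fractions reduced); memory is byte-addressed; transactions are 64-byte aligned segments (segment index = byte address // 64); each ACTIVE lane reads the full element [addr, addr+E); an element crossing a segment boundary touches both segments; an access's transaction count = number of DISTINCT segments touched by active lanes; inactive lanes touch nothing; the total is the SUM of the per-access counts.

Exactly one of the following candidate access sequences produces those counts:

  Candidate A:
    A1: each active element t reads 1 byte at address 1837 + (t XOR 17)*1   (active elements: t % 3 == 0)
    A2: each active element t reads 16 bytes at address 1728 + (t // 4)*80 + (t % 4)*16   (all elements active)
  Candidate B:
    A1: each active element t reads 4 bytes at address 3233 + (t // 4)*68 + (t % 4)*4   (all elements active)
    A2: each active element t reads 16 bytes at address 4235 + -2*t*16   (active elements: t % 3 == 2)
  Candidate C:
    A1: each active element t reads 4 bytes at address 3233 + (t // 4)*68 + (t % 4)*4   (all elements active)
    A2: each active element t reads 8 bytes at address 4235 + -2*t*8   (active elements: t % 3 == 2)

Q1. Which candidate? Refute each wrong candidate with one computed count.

A: A1 gives 2 transactions, not 9
B: A2 gives 10 transactions, not 8
C: all counts match (9,8)

Answer: C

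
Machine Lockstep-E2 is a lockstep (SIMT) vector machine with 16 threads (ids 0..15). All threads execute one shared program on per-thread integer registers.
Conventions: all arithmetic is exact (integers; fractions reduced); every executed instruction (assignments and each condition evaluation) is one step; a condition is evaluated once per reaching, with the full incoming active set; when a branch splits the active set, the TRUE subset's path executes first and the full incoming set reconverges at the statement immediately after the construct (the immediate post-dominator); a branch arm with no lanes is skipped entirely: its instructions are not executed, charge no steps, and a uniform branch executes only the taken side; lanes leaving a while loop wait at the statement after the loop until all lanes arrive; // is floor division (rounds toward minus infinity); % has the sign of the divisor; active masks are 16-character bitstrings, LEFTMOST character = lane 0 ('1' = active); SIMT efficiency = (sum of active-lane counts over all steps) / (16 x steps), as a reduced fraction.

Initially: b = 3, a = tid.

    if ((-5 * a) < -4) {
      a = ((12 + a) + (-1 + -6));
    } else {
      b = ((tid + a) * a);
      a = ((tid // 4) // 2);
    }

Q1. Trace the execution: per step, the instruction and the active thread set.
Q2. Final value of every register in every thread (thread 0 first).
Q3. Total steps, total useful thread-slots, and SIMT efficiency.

step 0: eval ((-5 * a) < -4)         1111111111111111
step 1: a <- ((12 + a) + (-1 + -6))  0111111111111111
step 2: b <- ((tid + a) * a)         1000000000000000
step 3: a <- ((tid // 4) // 2)       1000000000000000

Answer: 4 steps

b: 0,3,3,3,3,3,3,3,3,3,3,3,3,3,3,3
a: 0,6,7,8,9,10,11,12,13,14,15,16,17,18,19,20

steps = 4; useful = 33; efficiency = 33/64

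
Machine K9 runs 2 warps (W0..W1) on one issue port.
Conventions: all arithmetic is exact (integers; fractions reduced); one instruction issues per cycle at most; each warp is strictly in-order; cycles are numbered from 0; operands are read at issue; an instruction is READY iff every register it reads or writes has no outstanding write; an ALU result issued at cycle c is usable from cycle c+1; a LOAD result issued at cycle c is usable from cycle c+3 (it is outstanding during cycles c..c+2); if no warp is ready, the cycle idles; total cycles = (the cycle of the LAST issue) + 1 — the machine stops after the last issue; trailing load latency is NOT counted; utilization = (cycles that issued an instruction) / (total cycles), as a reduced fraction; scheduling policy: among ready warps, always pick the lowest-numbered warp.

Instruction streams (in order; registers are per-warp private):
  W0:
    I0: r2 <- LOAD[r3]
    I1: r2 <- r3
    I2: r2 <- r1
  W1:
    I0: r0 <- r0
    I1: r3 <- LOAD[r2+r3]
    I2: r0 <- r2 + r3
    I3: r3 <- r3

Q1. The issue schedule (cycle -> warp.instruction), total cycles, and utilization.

cycle 0: W0.I0
cycle 1: W1.I0
cycle 2: W1.I1
cycle 3: W0.I1
cycle 4: W0.I2
cycle 5: W1.I2
cycle 6: W1.I3

Answer: 7 cycles, utilization 1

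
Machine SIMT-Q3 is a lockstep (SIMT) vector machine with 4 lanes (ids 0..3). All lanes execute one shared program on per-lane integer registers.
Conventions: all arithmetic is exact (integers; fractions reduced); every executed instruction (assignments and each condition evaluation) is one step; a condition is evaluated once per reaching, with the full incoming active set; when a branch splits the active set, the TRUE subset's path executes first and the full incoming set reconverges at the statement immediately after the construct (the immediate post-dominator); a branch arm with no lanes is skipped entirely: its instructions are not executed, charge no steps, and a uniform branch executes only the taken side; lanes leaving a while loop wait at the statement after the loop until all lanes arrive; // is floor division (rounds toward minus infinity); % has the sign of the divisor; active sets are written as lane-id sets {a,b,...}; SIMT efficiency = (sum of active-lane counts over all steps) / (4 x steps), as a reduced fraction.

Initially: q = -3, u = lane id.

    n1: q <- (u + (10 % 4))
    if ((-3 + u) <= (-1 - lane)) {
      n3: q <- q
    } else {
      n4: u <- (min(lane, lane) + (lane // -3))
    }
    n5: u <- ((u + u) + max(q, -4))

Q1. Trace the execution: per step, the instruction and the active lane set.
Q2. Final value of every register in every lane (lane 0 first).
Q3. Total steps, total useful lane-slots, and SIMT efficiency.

step 0: q <- (u + (10 % 4))          {0,1,2,3}
step 1: eval ((-3 + u) <= (-1 - lane)) {0,1,2,3}
step 2: q <- q                       {0,1}
step 3: u <- (min(lane, lane) + (lane // -3)) {2,3}
step 4: u <- ((u + u) + max(q, -4))  {0,1,2,3}

Answer: 5 steps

q: 2,3,4,5
u: 2,5,6,9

steps = 5; useful = 16; efficiency = 16/20 = 4/5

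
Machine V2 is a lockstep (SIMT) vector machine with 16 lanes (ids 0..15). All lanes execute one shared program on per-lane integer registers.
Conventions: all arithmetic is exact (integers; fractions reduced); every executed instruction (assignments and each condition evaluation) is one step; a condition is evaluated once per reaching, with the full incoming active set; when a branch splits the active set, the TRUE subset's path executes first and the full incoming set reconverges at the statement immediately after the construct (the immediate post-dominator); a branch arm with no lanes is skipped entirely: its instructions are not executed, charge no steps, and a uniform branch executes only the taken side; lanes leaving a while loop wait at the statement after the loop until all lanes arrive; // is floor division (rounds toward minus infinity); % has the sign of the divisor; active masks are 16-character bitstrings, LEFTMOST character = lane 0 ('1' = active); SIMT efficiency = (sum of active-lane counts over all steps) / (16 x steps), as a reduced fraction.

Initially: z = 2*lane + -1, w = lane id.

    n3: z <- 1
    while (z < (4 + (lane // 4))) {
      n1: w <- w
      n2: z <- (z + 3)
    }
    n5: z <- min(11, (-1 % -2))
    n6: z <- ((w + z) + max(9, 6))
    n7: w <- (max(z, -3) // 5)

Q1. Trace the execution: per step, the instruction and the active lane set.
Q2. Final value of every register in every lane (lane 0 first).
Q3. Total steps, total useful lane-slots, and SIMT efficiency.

step 0: z <- 1                       1111111111111111
step 1: eval (z < (4 + (lane // 4))) 1111111111111111
step 2: w <- w                       1111111111111111
step 3: z <- (z + 3)                 1111111111111111
step 4: eval (z < (4 + (lane // 4))) 1111111111111111
step 5: w <- w                       0000111111111111
step 6: z <- (z + 3)                 0000111111111111
step 7: eval (z < (4 + (lane // 4))) 0000111111111111
step 8: z <- min(11, (-1 % -2))      1111111111111111
step 9: z <- ((w + z) + max(9, 6))   1111111111111111
step 10: w <- (max(z, -3) // 5)       1111111111111111

Answer: 11 steps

z: 8,9,10,11,12,13,14,15,16,17,18,19,20,21,22,23
w: 1,1,2,2,2,2,2,3,3,3,3,3,4,4,4,4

steps = 11; useful = 164; efficiency = 164/176 = 41/44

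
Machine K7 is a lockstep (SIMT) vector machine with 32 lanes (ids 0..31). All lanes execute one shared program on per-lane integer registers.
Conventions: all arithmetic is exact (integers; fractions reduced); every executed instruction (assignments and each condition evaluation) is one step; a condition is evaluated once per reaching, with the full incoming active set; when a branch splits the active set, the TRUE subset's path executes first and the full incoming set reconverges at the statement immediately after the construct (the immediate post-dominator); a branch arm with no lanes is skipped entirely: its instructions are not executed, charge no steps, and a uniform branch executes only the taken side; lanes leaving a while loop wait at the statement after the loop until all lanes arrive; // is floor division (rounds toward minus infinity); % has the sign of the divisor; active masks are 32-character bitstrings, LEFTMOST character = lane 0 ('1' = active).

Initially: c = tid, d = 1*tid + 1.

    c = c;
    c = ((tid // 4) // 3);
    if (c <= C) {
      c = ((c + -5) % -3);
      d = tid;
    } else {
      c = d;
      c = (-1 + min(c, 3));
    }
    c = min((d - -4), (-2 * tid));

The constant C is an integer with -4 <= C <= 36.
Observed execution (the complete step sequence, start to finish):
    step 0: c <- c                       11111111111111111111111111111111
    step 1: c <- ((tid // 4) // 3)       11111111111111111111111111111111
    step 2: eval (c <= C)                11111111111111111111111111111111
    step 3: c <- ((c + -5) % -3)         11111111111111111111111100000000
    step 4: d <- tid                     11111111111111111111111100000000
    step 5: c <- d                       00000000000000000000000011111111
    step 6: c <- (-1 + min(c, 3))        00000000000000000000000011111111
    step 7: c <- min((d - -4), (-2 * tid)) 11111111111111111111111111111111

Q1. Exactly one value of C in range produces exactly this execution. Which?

Answer: C = 1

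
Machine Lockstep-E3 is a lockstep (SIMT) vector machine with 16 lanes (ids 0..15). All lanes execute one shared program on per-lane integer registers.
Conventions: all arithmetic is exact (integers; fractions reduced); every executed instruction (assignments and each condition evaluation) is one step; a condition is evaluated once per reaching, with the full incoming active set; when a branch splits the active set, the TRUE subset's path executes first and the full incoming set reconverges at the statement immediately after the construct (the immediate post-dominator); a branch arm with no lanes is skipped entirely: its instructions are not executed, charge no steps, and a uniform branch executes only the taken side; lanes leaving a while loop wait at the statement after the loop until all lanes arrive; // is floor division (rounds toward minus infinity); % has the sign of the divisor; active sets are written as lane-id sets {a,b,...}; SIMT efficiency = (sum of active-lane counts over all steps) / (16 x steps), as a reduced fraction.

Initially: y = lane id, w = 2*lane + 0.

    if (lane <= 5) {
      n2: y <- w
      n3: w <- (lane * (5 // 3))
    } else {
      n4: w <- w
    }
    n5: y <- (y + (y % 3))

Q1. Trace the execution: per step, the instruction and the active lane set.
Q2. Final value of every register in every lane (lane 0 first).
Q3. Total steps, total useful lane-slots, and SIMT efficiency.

step 0: eval (lane <= 5)             {0,1,2,3,4,5,6,7,8,9,10,11,12,13,14,15}
step 1: y <- w                       {0,1,2,3,4,5}
step 2: w <- (lane * (5 // 3))       {0,1,2,3,4,5}
step 3: w <- w                       {6,7,8,9,10,11,12,13,14,15}
step 4: y <- (y + (y % 3))           {0,1,2,3,4,5,6,7,8,9,10,11,12,13,14,15}

Answer: 5 steps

y: 0,4,5,6,10,11,6,8,10,9,11,13,12,14,16,15
w: 0,1,2,3,4,5,12,14,16,18,20,22,24,26,28,30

steps = 5; useful = 54; efficiency = 54/80 = 27/40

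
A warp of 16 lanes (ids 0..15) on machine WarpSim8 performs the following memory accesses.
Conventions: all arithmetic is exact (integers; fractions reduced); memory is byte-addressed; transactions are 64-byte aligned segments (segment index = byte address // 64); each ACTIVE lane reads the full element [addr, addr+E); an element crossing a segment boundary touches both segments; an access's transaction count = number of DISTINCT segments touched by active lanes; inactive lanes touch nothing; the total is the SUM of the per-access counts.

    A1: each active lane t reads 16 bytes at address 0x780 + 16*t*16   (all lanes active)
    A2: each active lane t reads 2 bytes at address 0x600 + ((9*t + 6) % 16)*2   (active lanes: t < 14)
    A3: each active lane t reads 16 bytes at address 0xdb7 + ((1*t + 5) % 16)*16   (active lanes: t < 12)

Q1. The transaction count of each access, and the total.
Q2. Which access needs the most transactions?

A1: 16 transactions
A2: 1 transaction
A3: 5 transactions

Answer: 16,1,5; total 22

Answer: A1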